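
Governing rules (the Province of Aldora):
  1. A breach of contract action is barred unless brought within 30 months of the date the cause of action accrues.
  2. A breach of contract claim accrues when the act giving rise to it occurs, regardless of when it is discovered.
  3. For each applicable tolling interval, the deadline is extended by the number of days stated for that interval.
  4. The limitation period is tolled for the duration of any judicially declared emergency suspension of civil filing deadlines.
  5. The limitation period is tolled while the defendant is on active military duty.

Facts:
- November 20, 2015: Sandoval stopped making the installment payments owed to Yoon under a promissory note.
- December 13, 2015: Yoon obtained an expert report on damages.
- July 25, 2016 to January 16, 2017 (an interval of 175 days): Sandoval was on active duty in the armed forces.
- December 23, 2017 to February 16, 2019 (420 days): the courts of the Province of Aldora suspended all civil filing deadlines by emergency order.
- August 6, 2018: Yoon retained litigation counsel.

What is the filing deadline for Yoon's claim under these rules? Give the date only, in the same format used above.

The cause of action accrued on November 20, 2015, the date of the act.
The untolled deadline — 30 months after November 20, 2015 — is May 20, 2018.
The period was tolled for 175 days by the defendant's active military service (July 25, 2016 to January 16, 2017), pushing the deadline to November 11, 2018.
The period was tolled for 420 days by the emergency suspension of filing deadlines (December 23, 2017 to February 16, 2019), pushing the deadline to January 5, 2020.
The other events in the timeline have no effect on the limitation period under the stated rules.

January 5, 2020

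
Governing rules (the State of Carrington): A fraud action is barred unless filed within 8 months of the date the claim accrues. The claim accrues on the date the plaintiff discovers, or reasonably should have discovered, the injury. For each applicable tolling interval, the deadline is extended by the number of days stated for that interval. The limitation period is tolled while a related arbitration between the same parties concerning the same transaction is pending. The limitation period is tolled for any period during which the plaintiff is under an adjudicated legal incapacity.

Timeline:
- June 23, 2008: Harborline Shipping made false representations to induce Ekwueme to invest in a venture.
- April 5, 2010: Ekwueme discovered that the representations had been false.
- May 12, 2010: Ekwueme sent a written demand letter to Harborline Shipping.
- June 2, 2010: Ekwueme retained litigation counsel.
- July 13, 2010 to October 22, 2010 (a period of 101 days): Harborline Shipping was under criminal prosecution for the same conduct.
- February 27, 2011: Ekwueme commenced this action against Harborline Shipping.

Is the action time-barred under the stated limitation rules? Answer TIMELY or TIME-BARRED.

TIME-BARRED

The claim did not accrue until Ekwueme discovered the injury on April 5, 2010; the June 23, 2008 act date does not start the clock under the stated rule.
8 months from April 5, 2010 is December 5, 2010.
The pending criminal prosecution from July 13, 2010 to October 22, 2010 does not toll the period, because no stated rule makes a criminal prosecution a tolling event.
The other events in the timeline have no effect on the limitation period under the stated rules.
The February 27, 2011 filing falls after the December 5, 2010 deadline; the claim is time-barred.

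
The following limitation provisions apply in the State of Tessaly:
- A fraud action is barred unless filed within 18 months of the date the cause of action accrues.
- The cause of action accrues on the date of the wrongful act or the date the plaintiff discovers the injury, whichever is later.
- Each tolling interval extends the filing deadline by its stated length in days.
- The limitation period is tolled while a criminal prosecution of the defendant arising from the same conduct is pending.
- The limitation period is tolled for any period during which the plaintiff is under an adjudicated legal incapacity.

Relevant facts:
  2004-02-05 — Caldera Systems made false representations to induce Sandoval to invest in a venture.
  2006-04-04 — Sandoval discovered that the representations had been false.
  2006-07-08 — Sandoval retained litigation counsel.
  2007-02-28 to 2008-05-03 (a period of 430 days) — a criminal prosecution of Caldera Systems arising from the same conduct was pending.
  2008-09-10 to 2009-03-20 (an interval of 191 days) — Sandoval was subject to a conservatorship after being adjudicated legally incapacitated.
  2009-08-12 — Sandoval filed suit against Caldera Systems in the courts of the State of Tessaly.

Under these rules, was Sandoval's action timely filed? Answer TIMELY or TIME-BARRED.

TIME-BARRED

The claim accrued on 2006-04-04 — the later of the 2004-02-05 act and the 2006-04-04 discovery.
The untolled deadline — 18 months after 2006-04-04 — is 2007-10-04.
Because the pending criminal prosecution ran from 2007-02-28 to 2008-05-03, the deadline is extended by 430 days to 2008-12-07.
The plaintiff's legal incapacity from 2008-09-10 to 2009-03-20 tolled the period for 191 days, extending the deadline to 2009-06-16.
Nothing else in the chronology tolls or restarts the period.
The 2009-08-12 filing falls after the 2009-06-16 deadline; the claim is time-barred.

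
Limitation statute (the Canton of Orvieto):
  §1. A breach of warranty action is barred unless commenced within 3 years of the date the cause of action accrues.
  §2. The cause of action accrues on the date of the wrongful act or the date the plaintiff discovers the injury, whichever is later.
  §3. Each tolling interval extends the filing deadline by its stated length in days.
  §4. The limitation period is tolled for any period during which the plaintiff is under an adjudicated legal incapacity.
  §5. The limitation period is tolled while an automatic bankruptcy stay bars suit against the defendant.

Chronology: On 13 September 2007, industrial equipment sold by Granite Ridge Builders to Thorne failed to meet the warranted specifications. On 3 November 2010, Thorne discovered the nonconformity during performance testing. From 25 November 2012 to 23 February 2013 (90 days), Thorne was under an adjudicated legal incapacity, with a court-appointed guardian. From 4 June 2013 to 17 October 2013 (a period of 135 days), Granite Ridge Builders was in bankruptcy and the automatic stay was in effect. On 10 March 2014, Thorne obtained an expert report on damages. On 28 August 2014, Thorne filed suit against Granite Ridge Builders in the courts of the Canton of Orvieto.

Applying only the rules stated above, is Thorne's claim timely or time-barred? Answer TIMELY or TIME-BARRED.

TIME-BARRED

The claim accrued on 3 November 2010 — the later of the 13 September 2007 act and the 3 November 2010 discovery.
3 years from 3 November 2010 is 3 November 2013.
The period was tolled for 90 days by the plaintiff's legal incapacity (25 November 2012 to 23 February 2013), pushing the deadline to 1 February 2014.
Because the automatic bankruptcy stay ran from 4 June 2013 to 17 October 2013, the deadline is extended by 135 days to 16 June 2014.
Nothing else in the chronology tolls or restarts the period.
Filing on 28 August 2014 missed the 16 June 2014 deadline — the action is time-barred.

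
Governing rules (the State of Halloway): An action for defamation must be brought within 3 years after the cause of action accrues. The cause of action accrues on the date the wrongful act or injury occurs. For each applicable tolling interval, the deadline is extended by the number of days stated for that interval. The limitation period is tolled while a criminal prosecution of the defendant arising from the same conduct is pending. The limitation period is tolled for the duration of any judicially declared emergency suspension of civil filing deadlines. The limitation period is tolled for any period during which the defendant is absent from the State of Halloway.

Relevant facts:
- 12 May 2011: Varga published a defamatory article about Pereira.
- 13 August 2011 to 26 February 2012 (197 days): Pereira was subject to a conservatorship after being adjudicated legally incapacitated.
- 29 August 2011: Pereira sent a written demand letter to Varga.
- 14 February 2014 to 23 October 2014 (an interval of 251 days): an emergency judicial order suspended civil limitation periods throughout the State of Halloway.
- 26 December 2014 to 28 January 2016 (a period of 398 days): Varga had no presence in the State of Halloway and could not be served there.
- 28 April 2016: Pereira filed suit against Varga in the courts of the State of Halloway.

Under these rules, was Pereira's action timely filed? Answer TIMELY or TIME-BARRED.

The claim accrued on 12 May 2011, when the wrongful act occurred.
Adding the 3 years base period to 12 May 2011 gives a deadline of 12 May 2014, before any tolling.
Because the emergency suspension of filing deadlines ran from 14 February 2014 to 23 October 2014, the deadline is extended by 251 days to 18 January 2015.
The period was tolled for 398 days by the defendant's absence from the jurisdiction (26 December 2014 to 28 January 2016), pushing the deadline to 20 February 2016.
The plaintiff's legal incapacity from 13 August 2011 to 26 February 2012 does not toll the period, because no stated rule makes the plaintiff's incapacity a tolling event.
None of the other events listed affects the running of the period under the stated rules.
Filing on 28 April 2016 missed the 20 February 2016 deadline — the action is time-barred.

TIME-BARRED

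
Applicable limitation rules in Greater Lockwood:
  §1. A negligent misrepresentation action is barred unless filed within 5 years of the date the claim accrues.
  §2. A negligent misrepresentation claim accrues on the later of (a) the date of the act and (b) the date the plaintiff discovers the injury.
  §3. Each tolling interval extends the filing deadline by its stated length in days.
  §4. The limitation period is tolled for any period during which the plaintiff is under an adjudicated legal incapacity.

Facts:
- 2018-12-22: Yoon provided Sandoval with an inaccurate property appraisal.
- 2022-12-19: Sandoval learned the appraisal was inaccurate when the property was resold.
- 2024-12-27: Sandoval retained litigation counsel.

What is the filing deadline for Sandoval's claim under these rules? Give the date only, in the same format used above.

2027-12-19

The claim accrued on 2022-12-19 — the later of the 2018-12-22 act and the 2022-12-19 discovery.
Adding the 5 years base period to 2022-12-19 gives a deadline of 2027-12-19, before any tolling.
Nothing else in the chronology tolls or restarts the period.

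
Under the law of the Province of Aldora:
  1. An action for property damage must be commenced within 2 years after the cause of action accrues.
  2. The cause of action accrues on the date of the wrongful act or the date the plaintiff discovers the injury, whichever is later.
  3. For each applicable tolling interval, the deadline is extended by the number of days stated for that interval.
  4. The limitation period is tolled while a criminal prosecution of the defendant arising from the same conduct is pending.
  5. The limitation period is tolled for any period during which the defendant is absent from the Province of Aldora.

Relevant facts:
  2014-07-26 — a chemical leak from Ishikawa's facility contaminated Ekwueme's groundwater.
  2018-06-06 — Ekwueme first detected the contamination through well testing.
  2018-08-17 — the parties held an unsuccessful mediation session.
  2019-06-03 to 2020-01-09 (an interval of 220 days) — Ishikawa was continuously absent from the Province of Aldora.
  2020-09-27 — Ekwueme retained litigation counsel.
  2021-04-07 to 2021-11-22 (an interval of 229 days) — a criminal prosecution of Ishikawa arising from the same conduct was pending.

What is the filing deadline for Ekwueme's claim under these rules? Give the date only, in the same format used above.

Taking the later of the act (2014-07-26) and discovery (2018-06-06), the claim accrued on 2018-06-06.
The untolled deadline — 2 years after 2018-06-06 — is 2020-06-06.
The period was tolled for 220 days by the defendant's absence from the jurisdiction (2019-06-03 to 2020-01-09), pushing the deadline to 2021-01-12.
By the time the pending criminal prosecution began on 2021-04-07, the limitation period had already expired on 2021-01-12; that interval cannot revive it.
The other events in the timeline have no effect on the limitation period under the stated rules.

2021-01-12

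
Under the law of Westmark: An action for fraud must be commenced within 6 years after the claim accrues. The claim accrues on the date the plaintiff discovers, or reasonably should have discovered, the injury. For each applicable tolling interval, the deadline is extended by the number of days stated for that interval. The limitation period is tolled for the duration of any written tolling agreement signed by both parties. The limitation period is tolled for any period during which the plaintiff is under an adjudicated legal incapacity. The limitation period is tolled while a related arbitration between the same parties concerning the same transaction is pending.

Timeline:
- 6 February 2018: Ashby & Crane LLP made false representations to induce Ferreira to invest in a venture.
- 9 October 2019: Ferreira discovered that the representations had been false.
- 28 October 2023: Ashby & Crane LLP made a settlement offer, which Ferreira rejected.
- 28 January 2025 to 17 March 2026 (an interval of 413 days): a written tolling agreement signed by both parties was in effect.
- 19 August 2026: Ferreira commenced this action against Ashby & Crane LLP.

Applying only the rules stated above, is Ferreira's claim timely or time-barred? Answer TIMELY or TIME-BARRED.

TIMELY

The claim did not accrue until Ferreira discovered the injury on 9 October 2019; the 6 February 2018 act date does not start the clock under the stated rule.
Adding the 6 years base period to 9 October 2019 gives a deadline of 9 October 2025, before any tolling.
Because the written tolling agreement ran from 28 January 2025 to 17 March 2026, the deadline is extended by 413 days to 26 November 2026.
Nothing else in the chronology tolls or restarts the period.
Ferreira filed on 19 August 2026, before the 26 November 2026 deadline, so the action is timely.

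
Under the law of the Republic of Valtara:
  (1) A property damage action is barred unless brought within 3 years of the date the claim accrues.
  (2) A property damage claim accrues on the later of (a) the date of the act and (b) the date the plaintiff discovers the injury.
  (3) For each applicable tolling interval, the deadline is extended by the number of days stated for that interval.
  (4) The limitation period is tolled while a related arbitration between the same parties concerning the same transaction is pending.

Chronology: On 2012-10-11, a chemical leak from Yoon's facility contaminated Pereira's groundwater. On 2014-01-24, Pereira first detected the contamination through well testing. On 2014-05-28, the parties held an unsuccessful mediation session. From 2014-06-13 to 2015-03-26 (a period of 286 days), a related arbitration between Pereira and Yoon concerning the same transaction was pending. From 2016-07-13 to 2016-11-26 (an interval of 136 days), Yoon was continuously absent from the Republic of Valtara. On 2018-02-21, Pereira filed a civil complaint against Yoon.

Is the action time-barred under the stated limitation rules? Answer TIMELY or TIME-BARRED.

TIME-BARRED

Because discovery on 2014-01-24 post-dates the 2012-10-11 act, accrual under the later-of rule falls on 2014-01-24.
Adding the 3 years base period to 2014-01-24 gives a deadline of 2017-01-24, before any tolling.
The period was tolled for 286 days by the pending related arbitration (2014-06-13 to 2015-03-26), pushing the deadline to 2017-11-06.
Although the defendant's absence ran from 2016-07-13 to 2016-11-26, the stated rules do not make that a tolling event, so it is disregarded.
Nothing else in the chronology tolls or restarts the period.
Pereira filed on 2018-02-21, after the 2017-11-06 deadline, so the action is time-barred.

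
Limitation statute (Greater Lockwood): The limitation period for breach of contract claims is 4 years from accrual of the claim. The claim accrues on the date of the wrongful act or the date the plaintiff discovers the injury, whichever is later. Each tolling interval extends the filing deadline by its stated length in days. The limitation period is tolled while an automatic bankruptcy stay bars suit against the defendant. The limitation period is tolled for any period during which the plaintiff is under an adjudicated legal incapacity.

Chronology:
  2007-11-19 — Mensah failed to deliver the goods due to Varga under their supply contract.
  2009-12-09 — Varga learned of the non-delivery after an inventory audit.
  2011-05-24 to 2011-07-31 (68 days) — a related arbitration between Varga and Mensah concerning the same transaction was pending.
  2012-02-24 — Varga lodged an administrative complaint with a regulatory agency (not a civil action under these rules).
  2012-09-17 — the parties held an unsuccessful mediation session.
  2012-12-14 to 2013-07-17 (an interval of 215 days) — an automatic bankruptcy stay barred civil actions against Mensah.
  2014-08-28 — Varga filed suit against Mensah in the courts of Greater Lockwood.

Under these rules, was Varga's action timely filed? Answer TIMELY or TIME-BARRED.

Because discovery on 2009-12-09 post-dates the 2007-11-19 act, accrual under the later-of rule falls on 2009-12-09.
Adding the 4 years base period to 2009-12-09 gives a deadline of 2013-12-09, before any tolling.
Because the automatic bankruptcy stay ran from 2012-12-14 to 2013-07-17, the deadline is extended by 215 days to 2014-07-12.
The pending related arbitration from 2011-05-24 to 2011-07-31 does not toll the period, because no stated rule makes a pending arbitration a tolling event.
Nothing else in the chronology tolls or restarts the period.
Varga filed on 2014-08-28, after the 2014-07-12 deadline, so the action is time-barred.

TIME-BARRED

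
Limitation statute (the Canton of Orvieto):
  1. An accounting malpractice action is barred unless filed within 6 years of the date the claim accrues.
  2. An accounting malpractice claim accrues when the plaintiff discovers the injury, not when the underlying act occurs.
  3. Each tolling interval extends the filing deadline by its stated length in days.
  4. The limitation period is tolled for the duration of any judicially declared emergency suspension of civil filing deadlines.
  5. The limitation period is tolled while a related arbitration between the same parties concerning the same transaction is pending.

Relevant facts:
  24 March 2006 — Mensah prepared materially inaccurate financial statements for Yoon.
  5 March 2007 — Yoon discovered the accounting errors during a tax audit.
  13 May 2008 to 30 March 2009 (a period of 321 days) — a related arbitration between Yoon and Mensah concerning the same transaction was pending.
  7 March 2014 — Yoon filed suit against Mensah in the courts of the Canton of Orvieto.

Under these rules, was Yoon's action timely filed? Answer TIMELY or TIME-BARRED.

The claim did not accrue until Yoon discovered the injury on 5 March 2007; the 24 March 2006 act date does not start the clock under the stated rule.
The untolled deadline — 6 years after 5 March 2007 — is 5 March 2013.
The pending related arbitration from 13 May 2008 to 30 March 2009 tolled the period for 321 days, extending the deadline to 20 January 2014.
The 7 March 2014 filing falls after the 20 January 2014 deadline; the claim is time-barred.

TIME-BARRED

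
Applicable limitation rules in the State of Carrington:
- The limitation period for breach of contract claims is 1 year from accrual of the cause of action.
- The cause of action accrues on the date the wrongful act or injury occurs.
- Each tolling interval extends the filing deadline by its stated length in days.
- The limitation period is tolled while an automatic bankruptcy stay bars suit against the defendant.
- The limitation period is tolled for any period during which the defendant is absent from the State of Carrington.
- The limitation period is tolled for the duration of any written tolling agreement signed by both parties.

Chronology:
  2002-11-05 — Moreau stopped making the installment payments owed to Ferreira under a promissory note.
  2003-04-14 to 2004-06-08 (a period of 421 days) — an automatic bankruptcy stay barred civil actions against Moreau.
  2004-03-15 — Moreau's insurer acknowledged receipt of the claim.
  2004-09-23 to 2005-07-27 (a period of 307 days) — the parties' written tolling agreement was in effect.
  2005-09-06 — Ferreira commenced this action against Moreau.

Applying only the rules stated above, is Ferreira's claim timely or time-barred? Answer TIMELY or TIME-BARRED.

The limitation period began to run on 2002-11-05.
Adding the 1 year base period to 2002-11-05 gives a deadline of 2003-11-05, before any tolling.
The automatic bankruptcy stay from 2003-04-14 to 2004-06-08 tolled the period for 421 days, extending the deadline to 2004-12-30.
The period was tolled for 307 days by the written tolling agreement (2004-09-23 to 2005-07-27), pushing the deadline to 2005-11-02.
Nothing else in the chronology tolls or restarts the period.
Filing on 2005-09-06 beat the 2005-11-02 deadline — the action is timely.

TIMELY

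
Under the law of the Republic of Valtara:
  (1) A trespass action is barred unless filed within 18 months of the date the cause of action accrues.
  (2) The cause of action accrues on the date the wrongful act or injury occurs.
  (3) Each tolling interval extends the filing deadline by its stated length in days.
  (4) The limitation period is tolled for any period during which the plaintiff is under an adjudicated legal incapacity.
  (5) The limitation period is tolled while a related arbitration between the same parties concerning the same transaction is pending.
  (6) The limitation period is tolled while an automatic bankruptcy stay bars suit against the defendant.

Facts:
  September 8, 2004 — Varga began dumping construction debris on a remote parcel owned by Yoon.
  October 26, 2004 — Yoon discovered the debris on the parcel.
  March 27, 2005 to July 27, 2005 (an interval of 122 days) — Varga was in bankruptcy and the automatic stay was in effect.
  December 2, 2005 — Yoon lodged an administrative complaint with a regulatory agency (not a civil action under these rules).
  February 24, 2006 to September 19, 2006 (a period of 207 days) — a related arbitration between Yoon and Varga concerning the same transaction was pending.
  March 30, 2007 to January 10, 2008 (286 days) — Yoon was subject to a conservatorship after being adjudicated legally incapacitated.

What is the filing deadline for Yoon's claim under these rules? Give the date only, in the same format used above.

January 31, 2007

The claim accrued on September 8, 2004, when the wrongful act occurred; under the stated occurrence rule the October 26, 2004 discovery does not delay accrual.
The untolled deadline — 18 months after September 8, 2004 — is March 8, 2006.
The automatic bankruptcy stay from March 27, 2005 to July 27, 2005 tolled the period for 122 days, extending the deadline to July 8, 2006.
The pending related arbitration from February 24, 2006 to September 19, 2006 tolled the period for 207 days, extending the deadline to January 31, 2007.
The plaintiff's legal incapacity from March 30, 2007 to January 10, 2008 began after the period had already run on January 31, 2007, so it has no tolling effect.
Nothing else in the chronology tolls or restarts the period.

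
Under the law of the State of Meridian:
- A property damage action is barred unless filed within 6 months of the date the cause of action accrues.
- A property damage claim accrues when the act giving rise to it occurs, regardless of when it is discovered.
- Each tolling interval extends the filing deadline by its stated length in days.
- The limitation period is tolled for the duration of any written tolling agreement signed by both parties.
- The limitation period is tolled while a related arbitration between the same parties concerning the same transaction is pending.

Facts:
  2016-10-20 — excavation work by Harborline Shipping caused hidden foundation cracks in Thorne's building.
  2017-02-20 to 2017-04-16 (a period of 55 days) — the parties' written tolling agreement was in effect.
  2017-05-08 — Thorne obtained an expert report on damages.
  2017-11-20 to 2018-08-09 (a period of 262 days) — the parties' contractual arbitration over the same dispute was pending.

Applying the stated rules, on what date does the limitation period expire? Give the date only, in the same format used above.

2017-06-14

The claim accrued on 2016-10-20, when the wrongful act occurred.
6 months from 2016-10-20 is 2017-04-20.
The period was tolled for 55 days by the written tolling agreement (2017-02-20 to 2017-04-16), pushing the deadline to 2017-06-14.
The pending related arbitration starting 2017-11-20 came too late — the period had run on 2017-06-14 — and so does not extend the deadline.
Nothing else in the chronology tolls or restarts the period.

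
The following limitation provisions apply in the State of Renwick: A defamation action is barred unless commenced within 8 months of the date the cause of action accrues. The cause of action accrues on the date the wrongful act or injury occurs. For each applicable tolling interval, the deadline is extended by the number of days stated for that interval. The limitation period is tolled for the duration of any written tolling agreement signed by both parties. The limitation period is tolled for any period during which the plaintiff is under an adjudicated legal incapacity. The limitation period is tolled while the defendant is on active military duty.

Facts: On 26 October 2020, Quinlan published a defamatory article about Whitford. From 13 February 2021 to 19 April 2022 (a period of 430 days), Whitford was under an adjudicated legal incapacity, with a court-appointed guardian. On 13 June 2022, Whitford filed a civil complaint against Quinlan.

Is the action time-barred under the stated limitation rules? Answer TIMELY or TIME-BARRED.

TIMELY

The cause of action accrued on 26 October 2020, the date of the act.
8 months from 26 October 2020 is 26 June 2021.
The period was tolled for 430 days by the plaintiff's legal incapacity (13 February 2021 to 19 April 2022), pushing the deadline to 30 August 2022.
Filing on 13 June 2022 beat the 30 August 2022 deadline — the action is timely.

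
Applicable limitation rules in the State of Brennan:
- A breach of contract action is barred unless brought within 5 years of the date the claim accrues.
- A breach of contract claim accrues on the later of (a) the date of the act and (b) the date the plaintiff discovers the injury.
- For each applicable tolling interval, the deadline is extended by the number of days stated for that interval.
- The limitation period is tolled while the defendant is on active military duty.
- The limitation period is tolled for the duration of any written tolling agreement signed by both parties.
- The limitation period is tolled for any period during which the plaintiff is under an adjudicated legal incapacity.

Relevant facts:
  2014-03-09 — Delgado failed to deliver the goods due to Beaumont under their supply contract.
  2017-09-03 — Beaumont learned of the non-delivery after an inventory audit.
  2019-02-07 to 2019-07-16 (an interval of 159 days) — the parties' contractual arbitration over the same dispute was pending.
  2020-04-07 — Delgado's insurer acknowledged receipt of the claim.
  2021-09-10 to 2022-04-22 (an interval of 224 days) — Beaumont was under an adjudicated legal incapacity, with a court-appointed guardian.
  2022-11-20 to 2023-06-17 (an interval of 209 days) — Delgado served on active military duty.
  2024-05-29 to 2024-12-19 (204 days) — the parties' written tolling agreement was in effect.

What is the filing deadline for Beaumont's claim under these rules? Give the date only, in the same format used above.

Because discovery on 2017-09-03 post-dates the 2014-03-09 act, accrual under the later-of rule falls on 2017-09-03.
The untolled deadline — 5 years after 2017-09-03 — is 2022-09-03.
The plaintiff's legal incapacity from 2021-09-10 to 2022-04-22 tolled the period for 224 days, extending the deadline to 2023-04-15.
Because the defendant's active military service ran from 2022-11-20 to 2023-06-17, the deadline is extended by 209 days to 2023-11-10.
The written tolling agreement from 2024-05-29 to 2024-12-19 began after the period had already run on 2023-11-10, so it has no tolling effect.
The pending related arbitration from 2019-02-07 to 2019-07-16 does not toll the period, because no stated rule makes a pending arbitration a tolling event.
The other events in the timeline have no effect on the limitation period under the stated rules.

2023-11-10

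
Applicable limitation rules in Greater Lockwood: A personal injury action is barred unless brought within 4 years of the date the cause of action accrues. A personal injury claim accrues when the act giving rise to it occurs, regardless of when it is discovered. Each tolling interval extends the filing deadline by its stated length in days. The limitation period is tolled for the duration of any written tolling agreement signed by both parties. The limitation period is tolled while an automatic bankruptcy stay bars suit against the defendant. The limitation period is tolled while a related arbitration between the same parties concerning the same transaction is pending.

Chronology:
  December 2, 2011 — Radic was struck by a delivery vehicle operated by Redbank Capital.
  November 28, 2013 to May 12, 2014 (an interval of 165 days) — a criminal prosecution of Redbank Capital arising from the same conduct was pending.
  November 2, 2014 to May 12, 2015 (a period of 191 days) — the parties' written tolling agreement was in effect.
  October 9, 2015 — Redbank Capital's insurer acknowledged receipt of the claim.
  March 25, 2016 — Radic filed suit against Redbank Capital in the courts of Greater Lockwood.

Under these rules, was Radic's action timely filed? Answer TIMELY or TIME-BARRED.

TIMELY

The cause of action accrued on December 2, 2011, the date of the act.
Adding the 4 years base period to December 2, 2011 gives a deadline of December 2, 2015, before any tolling.
The written tolling agreement from November 2, 2014 to May 12, 2015 tolled the period for 191 days, extending the deadline to June 10, 2016.
The pending criminal prosecution from November 28, 2013 to May 12, 2014 does not toll the period, because no stated rule makes a criminal prosecution a tolling event.
Nothing else in the chronology tolls or restarts the period.
The March 25, 2016 filing precedes the June 10, 2016 deadline; the claim is timely.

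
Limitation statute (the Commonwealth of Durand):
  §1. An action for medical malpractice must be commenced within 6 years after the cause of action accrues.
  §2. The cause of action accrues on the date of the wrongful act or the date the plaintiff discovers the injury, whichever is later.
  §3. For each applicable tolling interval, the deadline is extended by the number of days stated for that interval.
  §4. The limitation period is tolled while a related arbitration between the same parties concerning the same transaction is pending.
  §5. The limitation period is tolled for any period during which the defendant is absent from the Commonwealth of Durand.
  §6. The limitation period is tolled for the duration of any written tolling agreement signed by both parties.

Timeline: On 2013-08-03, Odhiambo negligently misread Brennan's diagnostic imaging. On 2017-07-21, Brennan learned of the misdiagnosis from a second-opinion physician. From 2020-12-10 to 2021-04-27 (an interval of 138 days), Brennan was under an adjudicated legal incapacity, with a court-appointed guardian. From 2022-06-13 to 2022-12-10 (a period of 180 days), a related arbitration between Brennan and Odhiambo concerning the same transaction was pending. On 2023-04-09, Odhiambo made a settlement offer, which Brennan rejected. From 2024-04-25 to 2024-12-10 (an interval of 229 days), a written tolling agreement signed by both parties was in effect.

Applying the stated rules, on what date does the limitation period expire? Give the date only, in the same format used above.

2024-01-17

Because discovery on 2017-07-21 post-dates the 2013-08-03 act, accrual under the later-of rule falls on 2017-07-21.
Adding the 6 years base period to 2017-07-21 gives a deadline of 2023-07-21, before any tolling.
Because the pending related arbitration ran from 2022-06-13 to 2022-12-10, the deadline is extended by 180 days to 2024-01-17.
The written tolling agreement from 2024-04-25 to 2024-12-10 began after the period had already run on 2024-01-17, so it has no tolling effect.
Although the plaintiff's incapacity ran from 2020-12-10 to 2021-04-27, the stated rules do not make that a tolling event, so it is disregarded.
None of the other events listed affects the running of the period under the stated rules.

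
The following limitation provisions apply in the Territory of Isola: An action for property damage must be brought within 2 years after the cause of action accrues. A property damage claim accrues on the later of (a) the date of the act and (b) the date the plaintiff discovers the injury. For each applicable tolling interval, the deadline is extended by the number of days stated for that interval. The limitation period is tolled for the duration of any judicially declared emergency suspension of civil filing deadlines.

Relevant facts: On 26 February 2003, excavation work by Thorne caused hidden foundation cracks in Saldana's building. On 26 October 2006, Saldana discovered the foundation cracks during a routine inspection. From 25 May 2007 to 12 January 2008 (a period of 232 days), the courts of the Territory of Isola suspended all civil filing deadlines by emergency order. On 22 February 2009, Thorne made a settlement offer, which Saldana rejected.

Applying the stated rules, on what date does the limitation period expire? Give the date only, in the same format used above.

Because discovery on 26 October 2006 post-dates the 26 February 2003 act, accrual under the later-of rule falls on 26 October 2006.
The untolled deadline — 2 years after 26 October 2006 — is 26 October 2008.
The emergency suspension of filing deadlines from 25 May 2007 to 12 January 2008 tolled the period for 232 days, extending the deadline to 15 June 2009.
Nothing else in the chronology tolls or restarts the period.

15 June 2009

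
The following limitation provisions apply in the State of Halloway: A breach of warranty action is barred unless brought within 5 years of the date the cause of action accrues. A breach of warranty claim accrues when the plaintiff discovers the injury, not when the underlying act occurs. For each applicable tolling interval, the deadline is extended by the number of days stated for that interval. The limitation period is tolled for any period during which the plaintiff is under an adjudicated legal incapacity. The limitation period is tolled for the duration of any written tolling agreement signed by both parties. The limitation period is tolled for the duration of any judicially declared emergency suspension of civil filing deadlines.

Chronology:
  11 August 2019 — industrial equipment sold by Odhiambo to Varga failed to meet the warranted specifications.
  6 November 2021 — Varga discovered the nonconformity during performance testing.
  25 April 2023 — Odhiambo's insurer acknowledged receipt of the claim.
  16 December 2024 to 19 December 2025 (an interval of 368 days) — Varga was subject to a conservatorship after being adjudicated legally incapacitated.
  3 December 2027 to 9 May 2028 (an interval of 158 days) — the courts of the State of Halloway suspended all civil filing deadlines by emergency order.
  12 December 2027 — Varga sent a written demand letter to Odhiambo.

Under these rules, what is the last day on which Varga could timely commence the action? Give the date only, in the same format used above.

Under the discovery rule, the claim accrued on 6 November 2021, when Varga discovered the injury — not on the 11 August 2019 date of the underlying act.
Adding the 5 years base period to 6 November 2021 gives a deadline of 6 November 2026, before any tolling.
The plaintiff's legal incapacity from 16 December 2024 to 19 December 2025 tolled the period for 368 days, extending the deadline to 9 November 2027.
The emergency suspension of filing deadlines from 3 December 2027 to 9 May 2028 began after the period had already run on 9 November 2027, so it has no tolling effect.
The other events in the timeline have no effect on the limitation period under the stated rules.

9 November 2027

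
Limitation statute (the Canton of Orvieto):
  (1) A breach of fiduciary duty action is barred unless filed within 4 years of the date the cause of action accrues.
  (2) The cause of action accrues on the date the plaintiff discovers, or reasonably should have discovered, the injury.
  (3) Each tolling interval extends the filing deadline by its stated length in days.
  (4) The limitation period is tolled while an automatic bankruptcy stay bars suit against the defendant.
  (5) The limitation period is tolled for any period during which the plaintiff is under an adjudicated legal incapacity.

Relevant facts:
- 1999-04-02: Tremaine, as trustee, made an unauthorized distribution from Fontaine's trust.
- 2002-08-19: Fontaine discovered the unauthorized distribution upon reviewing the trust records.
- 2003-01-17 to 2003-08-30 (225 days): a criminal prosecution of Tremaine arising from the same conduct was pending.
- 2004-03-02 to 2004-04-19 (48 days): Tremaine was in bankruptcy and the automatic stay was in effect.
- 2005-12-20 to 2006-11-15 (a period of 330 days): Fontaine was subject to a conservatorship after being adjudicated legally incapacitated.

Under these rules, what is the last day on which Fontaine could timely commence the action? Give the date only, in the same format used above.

The claim did not accrue until Fontaine discovered the injury on 2002-08-19; the 1999-04-02 act date does not start the clock under the stated rule.
The untolled deadline — 4 years after 2002-08-19 — is 2006-08-19.
The automatic bankruptcy stay from 2004-03-02 to 2004-04-19 tolled the period for 48 days, extending the deadline to 2006-10-06.
Because the plaintiff's legal incapacity ran from 2005-12-20 to 2006-11-15, the deadline is extended by 330 days to 2007-09-01.
The pending criminal prosecution from 2003-01-17 to 2003-08-30 does not toll the period, because no stated rule makes a criminal prosecution a tolling event.

2007-09-01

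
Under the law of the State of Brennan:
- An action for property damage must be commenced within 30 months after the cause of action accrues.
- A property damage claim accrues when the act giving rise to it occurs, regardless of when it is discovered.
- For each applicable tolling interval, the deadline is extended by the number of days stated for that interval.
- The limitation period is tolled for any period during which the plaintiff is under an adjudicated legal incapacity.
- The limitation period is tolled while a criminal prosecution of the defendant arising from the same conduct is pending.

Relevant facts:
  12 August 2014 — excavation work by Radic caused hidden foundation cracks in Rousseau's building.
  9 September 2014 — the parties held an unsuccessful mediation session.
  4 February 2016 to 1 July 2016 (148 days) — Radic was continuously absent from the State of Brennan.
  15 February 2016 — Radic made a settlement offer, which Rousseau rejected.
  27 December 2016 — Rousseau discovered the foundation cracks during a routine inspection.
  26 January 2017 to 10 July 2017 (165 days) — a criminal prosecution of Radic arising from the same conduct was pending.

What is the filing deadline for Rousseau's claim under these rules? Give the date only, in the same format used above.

27 July 2017

The claim accrued on 12 August 2014, when the wrongful act occurred; under the stated occurrence rule the 27 December 2016 discovery does not delay accrual.
30 months from 12 August 2014 is 12 February 2017.
Because the pending criminal prosecution ran from 26 January 2017 to 10 July 2017, the deadline is extended by 165 days to 27 July 2017.
No stated provision tolls the period for the defendant's absence, so the interval from 4 February 2016 to 1 July 2016 has no effect on the deadline.
The other events in the timeline have no effect on the limitation period under the stated rules.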